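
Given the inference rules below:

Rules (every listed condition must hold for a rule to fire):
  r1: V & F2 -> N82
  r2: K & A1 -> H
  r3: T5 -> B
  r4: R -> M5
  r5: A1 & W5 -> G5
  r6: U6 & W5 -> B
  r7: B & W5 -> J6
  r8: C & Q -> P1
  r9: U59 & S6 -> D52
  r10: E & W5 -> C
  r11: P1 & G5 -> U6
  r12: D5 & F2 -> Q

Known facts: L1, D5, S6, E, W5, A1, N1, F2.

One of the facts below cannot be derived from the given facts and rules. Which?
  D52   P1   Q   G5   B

D52

Round 1 — r5, r10, r12, derive G5, C, Q.
Round 2 — r8, derive P1.
Round 3 — r11, derive U6.
Round 4 — r6, derive B.
Round 5 — r7, derive J6.
Derived: G5 (round 1), P1 (round 2), Q (round 1), B (round 4). D52 never appears in any round.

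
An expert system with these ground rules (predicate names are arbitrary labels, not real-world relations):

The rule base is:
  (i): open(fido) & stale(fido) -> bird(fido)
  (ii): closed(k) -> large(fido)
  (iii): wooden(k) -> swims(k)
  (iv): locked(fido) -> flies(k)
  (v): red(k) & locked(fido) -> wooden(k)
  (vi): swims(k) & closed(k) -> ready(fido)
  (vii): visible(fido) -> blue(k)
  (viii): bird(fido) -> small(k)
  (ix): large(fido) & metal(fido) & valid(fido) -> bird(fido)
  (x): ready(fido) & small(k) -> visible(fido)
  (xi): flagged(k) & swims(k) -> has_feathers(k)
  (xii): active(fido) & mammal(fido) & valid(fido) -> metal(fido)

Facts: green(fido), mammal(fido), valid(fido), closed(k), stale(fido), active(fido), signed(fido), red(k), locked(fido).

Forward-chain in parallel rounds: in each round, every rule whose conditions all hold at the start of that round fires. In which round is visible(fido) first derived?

Round 1 fires (ii), (iv), (v), (xii), giving large(fido), flies(k), wooden(k), metal(fido).
Round 2 fires (iii), (ix), giving swims(k), bird(fido).
Round 3 fires (vi), (viii), giving ready(fido), small(k).
Round 4 fires (x), giving visible(fido).
visible(fido) first appears in round 4.

4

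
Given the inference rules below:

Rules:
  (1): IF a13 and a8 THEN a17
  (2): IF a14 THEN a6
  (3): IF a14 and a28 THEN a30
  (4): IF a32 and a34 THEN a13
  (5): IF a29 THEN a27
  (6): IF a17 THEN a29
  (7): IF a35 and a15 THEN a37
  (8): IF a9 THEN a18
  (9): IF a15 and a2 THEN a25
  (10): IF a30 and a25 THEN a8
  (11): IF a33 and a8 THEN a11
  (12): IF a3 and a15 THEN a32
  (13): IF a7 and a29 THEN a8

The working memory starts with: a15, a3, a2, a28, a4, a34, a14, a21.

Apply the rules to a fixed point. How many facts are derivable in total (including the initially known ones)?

Round 1: (2) [IF a14 THEN a6]; (3) [IF a14 and a28 THEN a30]; (9) [IF a15 and a2 THEN a25]; (12) [IF a3 and a15 THEN a32]. Adds a6, a30, a25, a32.
Round 2: (4) [IF a32 and a34 THEN a13]; (10) [IF a30 and a25 THEN a8]. Adds a13, a8.
Round 3: (1) [IF a13 and a8 THEN a17]. Adds a17.
Round 4: (6) [IF a17 THEN a29]. Adds a29.
Round 5: (5) [IF a29 THEN a27]. Adds a27.
Closure: {a13, a14, a15, a17, a2, a21, a25, a27, a28, a29, a3, a30, a32, a34, a4, a6, a8} — 17 facts.

17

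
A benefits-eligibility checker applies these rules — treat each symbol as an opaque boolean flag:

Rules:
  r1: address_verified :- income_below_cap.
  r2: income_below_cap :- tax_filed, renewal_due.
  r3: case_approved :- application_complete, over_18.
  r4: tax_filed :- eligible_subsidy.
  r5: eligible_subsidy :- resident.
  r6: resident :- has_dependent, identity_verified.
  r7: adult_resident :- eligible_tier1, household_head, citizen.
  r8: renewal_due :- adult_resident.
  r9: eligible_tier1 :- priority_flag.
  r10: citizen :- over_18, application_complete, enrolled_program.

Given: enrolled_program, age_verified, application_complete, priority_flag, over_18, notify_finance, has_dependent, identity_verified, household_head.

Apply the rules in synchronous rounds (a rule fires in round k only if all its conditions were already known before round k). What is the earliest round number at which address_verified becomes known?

5

Round 1 fires r3, r6, r9, r10, giving case_approved, resident, eligible_tier1, citizen.
Round 2 fires r5, r7, giving eligible_subsidy, adult_resident.
Round 3 fires r4, r8, giving tax_filed, renewal_due.
Round 4 fires r2, giving income_below_cap.
Round 5 fires r1, giving address_verified.
address_verified first appears in round 5.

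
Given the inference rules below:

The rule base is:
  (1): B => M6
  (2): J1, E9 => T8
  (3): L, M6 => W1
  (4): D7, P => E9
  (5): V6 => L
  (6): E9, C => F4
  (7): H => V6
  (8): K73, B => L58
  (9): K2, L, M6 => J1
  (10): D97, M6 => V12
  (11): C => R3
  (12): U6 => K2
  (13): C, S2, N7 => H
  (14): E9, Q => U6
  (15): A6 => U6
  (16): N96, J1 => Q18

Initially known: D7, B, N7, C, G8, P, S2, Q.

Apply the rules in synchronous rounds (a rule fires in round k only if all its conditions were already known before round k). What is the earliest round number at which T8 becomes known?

5

Round 1 — (1), (4), (11), (13), derive M6, E9, R3, H.
Round 2 — (6), (7), (14), derive F4, V6, U6.
Round 3 — (5), (12), derive L, K2.
Round 4 — (3), (9), derive W1, J1.
Round 5 — (2), derive T8.
T8 first appears in round 5.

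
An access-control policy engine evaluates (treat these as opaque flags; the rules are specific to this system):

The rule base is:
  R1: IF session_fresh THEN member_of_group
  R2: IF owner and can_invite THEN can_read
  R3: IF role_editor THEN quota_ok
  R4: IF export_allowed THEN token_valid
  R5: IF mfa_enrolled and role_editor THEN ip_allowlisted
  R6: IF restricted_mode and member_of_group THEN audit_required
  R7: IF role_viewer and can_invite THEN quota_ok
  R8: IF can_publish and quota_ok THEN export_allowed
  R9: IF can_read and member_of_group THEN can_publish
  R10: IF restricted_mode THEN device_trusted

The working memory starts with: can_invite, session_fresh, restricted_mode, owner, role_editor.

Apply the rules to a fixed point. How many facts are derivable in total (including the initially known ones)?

13

Round 1 — R1, R2, R3, R10, derive member_of_group, can_read, quota_ok, device_trusted.
Round 2 — R6, R9, derive audit_required, can_publish.
Round 3 — R8, derive export_allowed.
Round 4 — R4, derive token_valid.
Closure: {audit_required, can_invite, can_publish, can_read, device_trusted, export_allowed, member_of_group, owner, quota_ok, restricted_mode, role_editor, session_fresh, token_valid} — 13 facts.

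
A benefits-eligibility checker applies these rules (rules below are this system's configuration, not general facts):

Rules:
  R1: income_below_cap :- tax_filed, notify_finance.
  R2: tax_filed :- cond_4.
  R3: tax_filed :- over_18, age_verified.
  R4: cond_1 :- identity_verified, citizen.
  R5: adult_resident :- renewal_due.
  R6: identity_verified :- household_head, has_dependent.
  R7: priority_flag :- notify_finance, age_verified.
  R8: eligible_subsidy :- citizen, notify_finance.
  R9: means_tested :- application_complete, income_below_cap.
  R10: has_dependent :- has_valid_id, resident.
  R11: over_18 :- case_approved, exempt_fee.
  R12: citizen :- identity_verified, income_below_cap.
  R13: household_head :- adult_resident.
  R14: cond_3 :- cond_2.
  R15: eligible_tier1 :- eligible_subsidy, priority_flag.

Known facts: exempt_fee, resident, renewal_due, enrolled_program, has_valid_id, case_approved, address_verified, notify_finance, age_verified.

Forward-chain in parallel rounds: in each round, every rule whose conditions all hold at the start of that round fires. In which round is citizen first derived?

4

Round 1 fires R5, R7, R10, R11, giving adult_resident, priority_flag, has_dependent, over_18.
Round 2 fires R3, R13, giving tax_filed, household_head.
Round 3 fires R1, R6, giving income_below_cap, identity_verified.
Round 4 fires R12, giving citizen.
citizen first appears in round 4.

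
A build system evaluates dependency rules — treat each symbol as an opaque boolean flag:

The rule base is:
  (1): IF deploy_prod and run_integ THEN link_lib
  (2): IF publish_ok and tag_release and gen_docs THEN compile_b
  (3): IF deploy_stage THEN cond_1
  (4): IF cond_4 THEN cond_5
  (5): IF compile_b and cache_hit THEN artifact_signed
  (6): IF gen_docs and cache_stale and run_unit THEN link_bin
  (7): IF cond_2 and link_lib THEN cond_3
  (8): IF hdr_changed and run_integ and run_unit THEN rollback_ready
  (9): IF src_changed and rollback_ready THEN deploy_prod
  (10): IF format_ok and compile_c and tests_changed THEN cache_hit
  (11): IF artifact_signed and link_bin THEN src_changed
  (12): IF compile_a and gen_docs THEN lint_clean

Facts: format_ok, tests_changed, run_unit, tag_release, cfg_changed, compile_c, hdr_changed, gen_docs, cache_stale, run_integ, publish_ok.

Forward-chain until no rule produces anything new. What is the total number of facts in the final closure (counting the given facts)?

19

Round 1 fires (2), (6), (8), (10), giving compile_b, link_bin, rollback_ready, cache_hit.
Round 2 fires (5), giving artifact_signed.
Round 3 fires (11), giving src_changed.
Round 4 fires (9), giving deploy_prod.
Round 5 fires (1), giving link_lib.
Closure: {artifact_signed, cache_hit, cache_stale, cfg_changed, compile_b, compile_c, deploy_prod, format_ok, gen_docs, hdr_changed, link_bin, link_lib, publish_ok, rollback_ready, run_integ, run_unit, src_changed, tag_release, tests_changed} — 19 facts.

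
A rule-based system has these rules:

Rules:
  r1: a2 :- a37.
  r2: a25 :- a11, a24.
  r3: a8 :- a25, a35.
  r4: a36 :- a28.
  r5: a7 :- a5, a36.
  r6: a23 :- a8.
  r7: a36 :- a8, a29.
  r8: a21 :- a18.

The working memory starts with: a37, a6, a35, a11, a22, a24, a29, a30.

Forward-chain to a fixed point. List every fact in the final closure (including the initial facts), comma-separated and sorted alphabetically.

a11, a2, a22, a23, a24, a25, a29, a30, a35, a36, a37, a6, a8

[1] r1 [a2 :- a37.]; r2 [a25 :- a11, a24.]. ⇒ new: a2, a25.
[2] r3 [a8 :- a25, a35.]. ⇒ new: a8.
[3] r6 [a23 :- a8.]; r7 [a36 :- a8, a29.]. ⇒ new: a23, a36.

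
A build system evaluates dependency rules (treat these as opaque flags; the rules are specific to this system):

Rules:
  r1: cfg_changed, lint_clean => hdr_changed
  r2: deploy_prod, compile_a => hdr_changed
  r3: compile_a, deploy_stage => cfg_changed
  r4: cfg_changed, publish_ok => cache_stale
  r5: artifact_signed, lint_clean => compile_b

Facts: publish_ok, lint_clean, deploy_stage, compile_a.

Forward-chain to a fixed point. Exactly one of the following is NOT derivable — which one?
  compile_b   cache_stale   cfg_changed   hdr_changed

compile_b

Round 1: r3 [compile_a, deploy_stage => cfg_changed]. Adds cfg_changed.
Round 2: r1 [cfg_changed, lint_clean => hdr_changed]; r4 [cfg_changed, publish_ok => cache_stale]. Adds hdr_changed, cache_stale.
Derived: cache_stale (round 2), hdr_changed (round 2), cfg_changed (round 1). compile_b never appears in any round.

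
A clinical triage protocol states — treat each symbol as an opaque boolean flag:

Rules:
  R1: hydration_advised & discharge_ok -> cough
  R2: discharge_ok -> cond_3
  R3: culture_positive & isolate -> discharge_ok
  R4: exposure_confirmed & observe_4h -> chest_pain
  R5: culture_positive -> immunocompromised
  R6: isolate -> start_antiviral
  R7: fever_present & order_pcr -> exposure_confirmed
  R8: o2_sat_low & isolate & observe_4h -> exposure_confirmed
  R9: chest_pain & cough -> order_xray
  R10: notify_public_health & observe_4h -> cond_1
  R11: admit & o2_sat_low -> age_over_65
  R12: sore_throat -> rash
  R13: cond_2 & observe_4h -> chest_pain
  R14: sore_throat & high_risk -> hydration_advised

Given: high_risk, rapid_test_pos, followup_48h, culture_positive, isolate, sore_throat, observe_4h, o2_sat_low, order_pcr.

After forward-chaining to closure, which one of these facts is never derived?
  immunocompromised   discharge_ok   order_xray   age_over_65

age_over_65

Round 1 fires R3, R5, R6, R8, R12, R14, giving discharge_ok, immunocompromised, start_antiviral, exposure_confirmed, rash, hydration_advised.
Round 2 fires R1, R2, R4, giving cough, cond_3, chest_pain.
Round 3 fires R9, giving order_xray.
Derived: immunocompromised (round 1), discharge_ok (round 1), order_xray (round 3). age_over_65 never appears in any round.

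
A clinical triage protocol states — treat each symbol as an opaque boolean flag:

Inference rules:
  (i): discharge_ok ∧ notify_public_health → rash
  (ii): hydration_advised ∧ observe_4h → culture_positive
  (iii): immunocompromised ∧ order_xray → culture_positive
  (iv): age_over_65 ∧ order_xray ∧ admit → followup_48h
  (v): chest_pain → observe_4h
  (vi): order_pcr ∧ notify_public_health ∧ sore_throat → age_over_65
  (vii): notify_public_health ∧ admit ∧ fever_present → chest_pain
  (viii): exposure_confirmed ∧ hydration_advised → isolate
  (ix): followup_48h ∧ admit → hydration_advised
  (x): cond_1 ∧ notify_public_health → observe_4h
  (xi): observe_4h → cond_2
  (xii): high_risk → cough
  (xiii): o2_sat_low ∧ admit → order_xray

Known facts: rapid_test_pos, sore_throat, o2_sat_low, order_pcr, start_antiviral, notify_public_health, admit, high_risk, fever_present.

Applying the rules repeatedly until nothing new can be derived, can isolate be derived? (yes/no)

[1] (vi) [order_pcr ∧ notify_public_health ∧ sore_throat → age_over_65]; (vii) [notify_public_health ∧ admit ∧ fever_present → chest_pain]; (xii) [high_risk → cough]; (xiii) [o2_sat_low ∧ admit → order_xray]. ⇒ new: age_over_65, chest_pain, cough, order_xray.
[2] (iv) [age_over_65 ∧ order_xray ∧ admit → followup_48h]; (v) [chest_pain → observe_4h]. ⇒ new: followup_48h, observe_4h.
[3] (ix) [followup_48h ∧ admit → hydration_advised]; (xi) [observe_4h → cond_2]. ⇒ new: hydration_advised, cond_2.
[4] (ii) [hydration_advised ∧ observe_4h → culture_positive]. ⇒ new: culture_positive.
Fixed point reached. isolate is concluded only by (viii); (viii) needs exposure_confirmed (never derived).

no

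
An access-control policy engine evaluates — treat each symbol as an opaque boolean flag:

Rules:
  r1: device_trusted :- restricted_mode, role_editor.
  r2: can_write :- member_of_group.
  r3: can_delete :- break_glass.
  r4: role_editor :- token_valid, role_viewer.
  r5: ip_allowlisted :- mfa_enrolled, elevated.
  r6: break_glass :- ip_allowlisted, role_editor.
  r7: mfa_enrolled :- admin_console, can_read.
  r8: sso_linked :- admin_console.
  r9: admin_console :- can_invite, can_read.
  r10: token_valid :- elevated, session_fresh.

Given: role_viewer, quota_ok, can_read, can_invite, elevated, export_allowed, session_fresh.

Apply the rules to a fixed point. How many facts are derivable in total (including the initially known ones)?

15

Round 1 fires r9, r10, giving admin_console, token_valid.
Round 2 fires r4, r7, r8, giving role_editor, mfa_enrolled, sso_linked.
Round 3 fires r5, giving ip_allowlisted.
Round 4 fires r6, giving break_glass.
Round 5 fires r3, giving can_delete.
Closure: {admin_console, break_glass, can_delete, can_invite, can_read, elevated, export_allowed, ip_allowlisted, mfa_enrolled, quota_ok, role_editor, role_viewer, session_fresh, sso_linked, token_valid} — 15 facts.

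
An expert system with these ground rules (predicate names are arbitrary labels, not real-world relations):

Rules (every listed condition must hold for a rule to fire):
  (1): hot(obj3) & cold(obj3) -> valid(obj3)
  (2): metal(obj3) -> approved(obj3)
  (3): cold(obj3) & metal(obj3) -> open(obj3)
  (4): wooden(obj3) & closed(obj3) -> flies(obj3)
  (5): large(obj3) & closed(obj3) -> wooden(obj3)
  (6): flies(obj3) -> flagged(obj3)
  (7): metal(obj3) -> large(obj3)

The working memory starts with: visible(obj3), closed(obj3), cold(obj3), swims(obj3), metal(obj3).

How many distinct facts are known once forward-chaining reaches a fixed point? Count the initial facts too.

11

Round 1: (2) [metal(obj3) -> approved(obj3)]; (3) [cold(obj3) & metal(obj3) -> open(obj3)]; (7) [metal(obj3) -> large(obj3)]. Adds approved(obj3), open(obj3), large(obj3).
Round 2: (5) [large(obj3) & closed(obj3) -> wooden(obj3)]. Adds wooden(obj3).
Round 3: (4) [wooden(obj3) & closed(obj3) -> flies(obj3)]. Adds flies(obj3).
Round 4: (6) [flies(obj3) -> flagged(obj3)]. Adds flagged(obj3).
Closure: {approved(obj3), closed(obj3), cold(obj3), flagged(obj3), flies(obj3), large(obj3), metal(obj3), open(obj3), swims(obj3), visible(obj3), wooden(obj3)} — 11 facts.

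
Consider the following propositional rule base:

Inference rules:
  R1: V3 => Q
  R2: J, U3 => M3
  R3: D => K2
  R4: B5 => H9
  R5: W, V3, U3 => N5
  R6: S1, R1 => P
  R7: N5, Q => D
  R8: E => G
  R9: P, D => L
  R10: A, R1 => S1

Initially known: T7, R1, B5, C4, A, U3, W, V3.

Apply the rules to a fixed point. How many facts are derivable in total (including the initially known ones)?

16

Round 1 fires R1, R4, R5, R10, giving Q, H9, N5, S1.
Round 2 fires R6, R7, giving P, D.
Round 3 fires R3, R9, giving K2, L.
Closure: {A, B5, C4, D, H9, K2, L, N5, P, Q, R1, S1, T7, U3, V3, W} — 16 facts.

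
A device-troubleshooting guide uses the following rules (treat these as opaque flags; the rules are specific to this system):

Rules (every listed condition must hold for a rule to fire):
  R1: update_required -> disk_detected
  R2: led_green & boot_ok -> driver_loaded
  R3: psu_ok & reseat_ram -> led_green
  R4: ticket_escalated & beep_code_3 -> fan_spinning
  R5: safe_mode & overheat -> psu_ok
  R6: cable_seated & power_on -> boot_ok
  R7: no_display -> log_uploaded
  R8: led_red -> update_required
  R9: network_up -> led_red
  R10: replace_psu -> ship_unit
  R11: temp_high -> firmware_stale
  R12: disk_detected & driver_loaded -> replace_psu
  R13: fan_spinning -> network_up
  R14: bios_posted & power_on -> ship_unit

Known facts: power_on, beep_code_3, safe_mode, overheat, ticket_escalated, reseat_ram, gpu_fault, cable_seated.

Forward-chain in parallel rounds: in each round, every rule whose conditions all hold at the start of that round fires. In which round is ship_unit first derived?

[1] R4 [ticket_escalated & beep_code_3 -> fan_spinning]; R5 [safe_mode & overheat -> psu_ok]; R6 [cable_seated & power_on -> boot_ok]. ⇒ new: fan_spinning, psu_ok, boot_ok.
[2] R3 [psu_ok & reseat_ram -> led_green]; R13 [fan_spinning -> network_up]. ⇒ new: led_green, network_up.
[3] R2 [led_green & boot_ok -> driver_loaded]; R9 [network_up -> led_red]. ⇒ new: driver_loaded, led_red.
[4] R8 [led_red -> update_required]. ⇒ new: update_required.
[5] R1 [update_required -> disk_detected]. ⇒ new: disk_detected.
[6] R12 [disk_detected & driver_loaded -> replace_psu]. ⇒ new: replace_psu.
[7] R10 [replace_psu -> ship_unit]. ⇒ new: ship_unit.
ship_unit first appears in round 7.

7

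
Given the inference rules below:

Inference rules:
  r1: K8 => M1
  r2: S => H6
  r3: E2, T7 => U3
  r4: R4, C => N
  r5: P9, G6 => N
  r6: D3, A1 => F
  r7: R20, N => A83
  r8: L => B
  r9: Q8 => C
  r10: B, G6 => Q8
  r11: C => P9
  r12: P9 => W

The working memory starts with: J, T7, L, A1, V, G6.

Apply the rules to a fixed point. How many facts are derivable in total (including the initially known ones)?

12

[1] r8 [L => B]. ⇒ new: B.
[2] r10 [B, G6 => Q8]. ⇒ new: Q8.
[3] r9 [Q8 => C]. ⇒ new: C.
[4] r11 [C => P9]. ⇒ new: P9.
[5] r5 [P9, G6 => N]; r12 [P9 => W]. ⇒ new: N, W.
Closure: {A1, B, C, G6, J, L, N, P9, Q8, T7, V, W} — 12 facts.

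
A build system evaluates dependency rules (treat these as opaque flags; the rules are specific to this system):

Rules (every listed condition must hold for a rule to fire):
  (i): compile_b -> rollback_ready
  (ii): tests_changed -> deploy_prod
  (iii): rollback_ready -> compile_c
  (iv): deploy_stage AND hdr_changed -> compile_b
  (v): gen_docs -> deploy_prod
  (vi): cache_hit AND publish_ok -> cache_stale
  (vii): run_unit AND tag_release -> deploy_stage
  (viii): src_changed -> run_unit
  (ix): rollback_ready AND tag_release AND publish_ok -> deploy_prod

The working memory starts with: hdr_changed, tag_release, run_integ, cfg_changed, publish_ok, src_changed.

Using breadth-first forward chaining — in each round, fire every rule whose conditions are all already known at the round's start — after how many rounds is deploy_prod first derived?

Round 1 fires (viii), giving run_unit.
Round 2 fires (vii), giving deploy_stage.
Round 3 fires (iv), giving compile_b.
Round 4 fires (i), giving rollback_ready.
Round 5 fires (iii), (ix), giving compile_c, deploy_prod.
deploy_prod first appears in round 5.

5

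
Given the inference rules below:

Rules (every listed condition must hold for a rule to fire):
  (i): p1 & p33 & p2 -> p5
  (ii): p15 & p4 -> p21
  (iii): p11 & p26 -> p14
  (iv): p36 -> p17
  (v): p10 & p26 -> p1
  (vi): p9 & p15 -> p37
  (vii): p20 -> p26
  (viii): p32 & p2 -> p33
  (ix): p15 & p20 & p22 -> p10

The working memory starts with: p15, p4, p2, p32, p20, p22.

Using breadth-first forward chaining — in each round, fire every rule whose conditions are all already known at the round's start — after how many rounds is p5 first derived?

3

Round 1 — (ii), (vii), (viii), (ix), derive p21, p26, p33, p10.
Round 2 — (v), derive p1.
Round 3 — (i), derive p5.
p5 first appears in round 3.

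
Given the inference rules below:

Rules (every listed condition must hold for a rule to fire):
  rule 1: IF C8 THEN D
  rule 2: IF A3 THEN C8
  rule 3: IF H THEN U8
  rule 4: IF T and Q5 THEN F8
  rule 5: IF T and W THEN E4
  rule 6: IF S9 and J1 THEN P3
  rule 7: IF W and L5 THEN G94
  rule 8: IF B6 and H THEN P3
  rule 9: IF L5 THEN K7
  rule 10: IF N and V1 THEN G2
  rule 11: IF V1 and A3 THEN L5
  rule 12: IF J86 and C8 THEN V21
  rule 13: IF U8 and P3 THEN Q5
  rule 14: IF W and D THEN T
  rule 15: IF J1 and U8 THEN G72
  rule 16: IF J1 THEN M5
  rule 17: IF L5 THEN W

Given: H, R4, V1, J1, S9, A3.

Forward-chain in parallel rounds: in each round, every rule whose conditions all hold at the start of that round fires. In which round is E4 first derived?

[1] rule 2 [IF A3 THEN C8]; rule 3 [IF H THEN U8]; rule 6 [IF S9 and J1 THEN P3]; rule 11 [IF V1 and A3 THEN L5]; rule 16 [IF J1 THEN M5]. ⇒ new: C8, U8, P3, L5, M5.
[2] rule 1 [IF C8 THEN D]; rule 9 [IF L5 THEN K7]; rule 13 [IF U8 and P3 THEN Q5]; rule 15 [IF J1 and U8 THEN G72]; rule 17 [IF L5 THEN W]. ⇒ new: D, K7, Q5, G72, W.
[3] rule 7 [IF W and L5 THEN G94]; rule 14 [IF W and D THEN T]. ⇒ new: G94, T.
[4] rule 4 [IF T and Q5 THEN F8]; rule 5 [IF T and W THEN E4]. ⇒ new: F8, E4.
E4 first appears in round 4.

4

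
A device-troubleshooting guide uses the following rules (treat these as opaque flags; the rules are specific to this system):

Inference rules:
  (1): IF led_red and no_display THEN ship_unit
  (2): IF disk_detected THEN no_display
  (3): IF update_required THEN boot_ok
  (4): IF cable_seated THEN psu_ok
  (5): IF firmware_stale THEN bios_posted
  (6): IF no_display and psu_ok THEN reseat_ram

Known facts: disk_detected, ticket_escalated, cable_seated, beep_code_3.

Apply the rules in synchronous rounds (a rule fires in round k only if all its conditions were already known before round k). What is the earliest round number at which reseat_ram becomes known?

2

Round 1: (2) [IF disk_detected THEN no_display]; (4) [IF cable_seated THEN psu_ok]. New: no_display, psu_ok.
Round 2: (6) [IF no_display and psu_ok THEN reseat_ram]. New: reseat_ram.
reseat_ram first appears in round 2.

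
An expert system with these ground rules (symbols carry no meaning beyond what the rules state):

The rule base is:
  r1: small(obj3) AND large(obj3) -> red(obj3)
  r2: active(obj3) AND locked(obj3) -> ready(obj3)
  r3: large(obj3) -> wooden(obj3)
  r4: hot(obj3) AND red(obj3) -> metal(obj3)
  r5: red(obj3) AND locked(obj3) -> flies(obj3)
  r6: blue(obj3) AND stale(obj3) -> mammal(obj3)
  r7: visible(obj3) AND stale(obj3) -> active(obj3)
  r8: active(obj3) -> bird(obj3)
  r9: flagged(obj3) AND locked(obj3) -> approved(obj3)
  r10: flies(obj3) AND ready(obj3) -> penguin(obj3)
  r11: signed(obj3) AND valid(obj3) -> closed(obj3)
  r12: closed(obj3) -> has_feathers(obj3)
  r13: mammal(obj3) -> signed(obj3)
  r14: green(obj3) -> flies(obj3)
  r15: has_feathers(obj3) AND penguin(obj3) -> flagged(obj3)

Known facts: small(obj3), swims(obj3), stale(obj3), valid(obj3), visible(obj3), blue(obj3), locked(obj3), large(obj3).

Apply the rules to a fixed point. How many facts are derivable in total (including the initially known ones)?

21

Round 1: r1 [small(obj3) AND large(obj3) -> red(obj3)]; r3 [large(obj3) -> wooden(obj3)]; r6 [blue(obj3) AND stale(obj3) -> mammal(obj3)]; r7 [visible(obj3) AND stale(obj3) -> active(obj3)]. Adds red(obj3), wooden(obj3), mammal(obj3), active(obj3).
Round 2: r2 [active(obj3) AND locked(obj3) -> ready(obj3)]; r5 [red(obj3) AND locked(obj3) -> flies(obj3)]; r8 [active(obj3) -> bird(obj3)]; r13 [mammal(obj3) -> signed(obj3)]. Adds ready(obj3), flies(obj3), bird(obj3), signed(obj3).
Round 3: r10 [flies(obj3) AND ready(obj3) -> penguin(obj3)]; r11 [signed(obj3) AND valid(obj3) -> closed(obj3)]. Adds penguin(obj3), closed(obj3).
Round 4: r12 [closed(obj3) -> has_feathers(obj3)]. Adds has_feathers(obj3).
Round 5: r15 [has_feathers(obj3) AND penguin(obj3) -> flagged(obj3)]. Adds flagged(obj3).
Round 6: r9 [flagged(obj3) AND locked(obj3) -> approved(obj3)]. Adds approved(obj3).
Closure: {active(obj3), approved(obj3), bird(obj3), blue(obj3), closed(obj3), flagged(obj3), flies(obj3), has_feathers(obj3), large(obj3), locked(obj3), mammal(obj3), penguin(obj3), ready(obj3), red(obj3), signed(obj3), small(obj3), stale(obj3), swims(obj3), valid(obj3), visible(obj3), wooden(obj3)} — 21 facts.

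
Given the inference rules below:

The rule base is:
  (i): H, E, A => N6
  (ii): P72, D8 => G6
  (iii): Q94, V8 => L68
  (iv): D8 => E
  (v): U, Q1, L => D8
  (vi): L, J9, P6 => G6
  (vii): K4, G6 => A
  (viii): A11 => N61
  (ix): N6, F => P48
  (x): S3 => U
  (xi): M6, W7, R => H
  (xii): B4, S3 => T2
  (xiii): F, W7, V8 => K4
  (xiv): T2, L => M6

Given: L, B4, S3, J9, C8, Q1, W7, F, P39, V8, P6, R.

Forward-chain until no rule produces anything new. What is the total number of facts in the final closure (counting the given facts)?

Round 1: (vi) [L, J9, P6 => G6]; (x) [S3 => U]; (xii) [B4, S3 => T2]; (xiii) [F, W7, V8 => K4]. New: G6, U, T2, K4.
Round 2: (v) [U, Q1, L => D8]; (vii) [K4, G6 => A]; (xiv) [T2, L => M6]. New: D8, A, M6.
Round 3: (iv) [D8 => E]; (xi) [M6, W7, R => H]. New: E, H.
Round 4: (i) [H, E, A => N6]. New: N6.
Round 5: (ix) [N6, F => P48]. New: P48.
Closure: {A, B4, C8, D8, E, F, G6, H, J9, K4, L, M6, N6, P39, P48, P6, Q1, R, S3, T2, U, V8, W7} — 23 facts.

23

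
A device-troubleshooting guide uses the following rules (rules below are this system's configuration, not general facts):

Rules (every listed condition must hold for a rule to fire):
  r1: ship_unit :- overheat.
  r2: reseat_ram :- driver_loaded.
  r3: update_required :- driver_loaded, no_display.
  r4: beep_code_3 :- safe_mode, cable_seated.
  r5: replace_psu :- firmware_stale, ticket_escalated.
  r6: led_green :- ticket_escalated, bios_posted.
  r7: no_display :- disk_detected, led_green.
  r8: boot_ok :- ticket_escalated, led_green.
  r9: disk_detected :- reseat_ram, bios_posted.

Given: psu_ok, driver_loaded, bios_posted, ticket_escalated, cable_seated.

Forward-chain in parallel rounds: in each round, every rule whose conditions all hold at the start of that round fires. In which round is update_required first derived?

4

Round 1 fires r2, r6, giving reseat_ram, led_green.
Round 2 fires r8, r9, giving boot_ok, disk_detected.
Round 3 fires r7, giving no_display.
Round 4 fires r3, giving update_required.
update_required first appears in round 4.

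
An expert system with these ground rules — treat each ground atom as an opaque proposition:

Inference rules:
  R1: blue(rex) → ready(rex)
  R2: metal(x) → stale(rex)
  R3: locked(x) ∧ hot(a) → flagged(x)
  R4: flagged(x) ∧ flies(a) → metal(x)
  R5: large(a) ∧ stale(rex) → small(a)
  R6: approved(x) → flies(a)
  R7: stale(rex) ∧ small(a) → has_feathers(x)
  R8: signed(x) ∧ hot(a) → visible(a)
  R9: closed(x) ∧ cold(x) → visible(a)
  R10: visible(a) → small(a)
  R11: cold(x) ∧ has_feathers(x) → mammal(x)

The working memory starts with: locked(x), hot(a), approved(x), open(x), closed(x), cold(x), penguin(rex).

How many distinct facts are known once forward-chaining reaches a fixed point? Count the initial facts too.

15

Round 1: R3 [locked(x) ∧ hot(a) → flagged(x)]; R6 [approved(x) → flies(a)]; R9 [closed(x) ∧ cold(x) → visible(a)]. New: flagged(x), flies(a), visible(a).
Round 2: R4 [flagged(x) ∧ flies(a) → metal(x)]; R10 [visible(a) → small(a)]. New: metal(x), small(a).
Round 3: R2 [metal(x) → stale(rex)]. New: stale(rex).
Round 4: R7 [stale(rex) ∧ small(a) → has_feathers(x)]. New: has_feathers(x).
Round 5: R11 [cold(x) ∧ has_feathers(x) → mammal(x)]. New: mammal(x).
Closure: {approved(x), closed(x), cold(x), flagged(x), flies(a), has_feathers(x), hot(a), locked(x), mammal(x), metal(x), open(x), penguin(rex), small(a), stale(rex), visible(a)} — 15 facts.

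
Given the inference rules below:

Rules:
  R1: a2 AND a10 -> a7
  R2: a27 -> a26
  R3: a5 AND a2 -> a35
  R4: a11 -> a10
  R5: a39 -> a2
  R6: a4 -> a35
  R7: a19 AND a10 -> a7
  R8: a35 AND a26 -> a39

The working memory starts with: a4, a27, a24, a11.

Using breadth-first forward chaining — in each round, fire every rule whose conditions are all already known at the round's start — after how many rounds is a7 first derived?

Round 1: R2 [a27 -> a26]; R4 [a11 -> a10]; R6 [a4 -> a35]. New: a26, a10, a35.
Round 2: R8 [a35 AND a26 -> a39]. New: a39.
Round 3: R5 [a39 -> a2]. New: a2.
Round 4: R1 [a2 AND a10 -> a7]. New: a7.
a7 first appears in round 4.

4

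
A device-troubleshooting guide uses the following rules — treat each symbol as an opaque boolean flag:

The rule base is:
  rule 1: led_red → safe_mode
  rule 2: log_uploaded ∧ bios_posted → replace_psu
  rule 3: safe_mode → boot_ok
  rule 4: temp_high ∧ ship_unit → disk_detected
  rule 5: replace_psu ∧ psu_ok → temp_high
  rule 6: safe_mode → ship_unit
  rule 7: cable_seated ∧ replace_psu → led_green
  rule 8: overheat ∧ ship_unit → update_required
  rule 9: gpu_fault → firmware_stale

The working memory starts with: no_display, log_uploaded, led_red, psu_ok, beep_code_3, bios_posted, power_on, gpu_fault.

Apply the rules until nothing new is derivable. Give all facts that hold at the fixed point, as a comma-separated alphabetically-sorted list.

beep_code_3, bios_posted, boot_ok, disk_detected, firmware_stale, gpu_fault, led_red, log_uploaded, no_display, power_on, psu_ok, replace_psu, safe_mode, ship_unit, temp_high

[1] rule 1 [led_red → safe_mode]; rule 2 [log_uploaded ∧ bios_posted → replace_psu]; rule 9 [gpu_fault → firmware_stale]. ⇒ new: safe_mode, replace_psu, firmware_stale.
[2] rule 3 [safe_mode → boot_ok]; rule 5 [replace_psu ∧ psu_ok → temp_high]; rule 6 [safe_mode → ship_unit]. ⇒ new: boot_ok, temp_high, ship_unit.
[3] rule 4 [temp_high ∧ ship_unit → disk_detected]. ⇒ new: disk_detected.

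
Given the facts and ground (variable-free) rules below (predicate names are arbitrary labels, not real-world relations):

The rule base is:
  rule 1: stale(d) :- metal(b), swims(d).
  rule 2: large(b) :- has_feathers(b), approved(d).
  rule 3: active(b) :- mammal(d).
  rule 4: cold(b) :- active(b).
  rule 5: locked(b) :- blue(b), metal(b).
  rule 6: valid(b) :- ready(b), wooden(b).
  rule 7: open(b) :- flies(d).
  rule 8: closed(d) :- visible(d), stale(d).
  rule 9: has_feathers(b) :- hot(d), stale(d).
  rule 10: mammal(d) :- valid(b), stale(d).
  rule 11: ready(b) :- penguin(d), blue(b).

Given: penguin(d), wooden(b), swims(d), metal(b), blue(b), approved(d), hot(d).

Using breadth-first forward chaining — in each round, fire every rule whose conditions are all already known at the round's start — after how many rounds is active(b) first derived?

Round 1: rule 1 [stale(d) :- metal(b), swims(d).]; rule 5 [locked(b) :- blue(b), metal(b).]; rule 11 [ready(b) :- penguin(d), blue(b).]. Adds stale(d), locked(b), ready(b).
Round 2: rule 6 [valid(b) :- ready(b), wooden(b).]; rule 9 [has_feathers(b) :- hot(d), stale(d).]. Adds valid(b), has_feathers(b).
Round 3: rule 2 [large(b) :- has_feathers(b), approved(d).]; rule 10 [mammal(d) :- valid(b), stale(d).]. Adds large(b), mammal(d).
Round 4: rule 3 [active(b) :- mammal(d).]. Adds active(b).
active(b) first appears in round 4.

4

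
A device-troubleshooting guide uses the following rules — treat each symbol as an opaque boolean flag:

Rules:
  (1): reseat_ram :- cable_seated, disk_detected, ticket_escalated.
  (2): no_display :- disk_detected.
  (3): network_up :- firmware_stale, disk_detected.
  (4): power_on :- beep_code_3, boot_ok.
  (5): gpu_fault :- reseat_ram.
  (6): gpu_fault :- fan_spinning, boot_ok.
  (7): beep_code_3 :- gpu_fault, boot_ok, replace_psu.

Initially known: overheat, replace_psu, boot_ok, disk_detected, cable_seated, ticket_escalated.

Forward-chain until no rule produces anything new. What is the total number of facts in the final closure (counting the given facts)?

[1] (1) [reseat_ram :- cable_seated, disk_detected, ticket_escalated.]; (2) [no_display :- disk_detected.]. ⇒ new: reseat_ram, no_display.
[2] (5) [gpu_fault :- reseat_ram.]. ⇒ new: gpu_fault.
[3] (7) [beep_code_3 :- gpu_fault, boot_ok, replace_psu.]. ⇒ new: beep_code_3.
[4] (4) [power_on :- beep_code_3, boot_ok.]. ⇒ new: power_on.
Closure: {beep_code_3, boot_ok, cable_seated, disk_detected, gpu_fault, no_display, overheat, power_on, replace_psu, reseat_ram, ticket_escalated} — 11 facts.

11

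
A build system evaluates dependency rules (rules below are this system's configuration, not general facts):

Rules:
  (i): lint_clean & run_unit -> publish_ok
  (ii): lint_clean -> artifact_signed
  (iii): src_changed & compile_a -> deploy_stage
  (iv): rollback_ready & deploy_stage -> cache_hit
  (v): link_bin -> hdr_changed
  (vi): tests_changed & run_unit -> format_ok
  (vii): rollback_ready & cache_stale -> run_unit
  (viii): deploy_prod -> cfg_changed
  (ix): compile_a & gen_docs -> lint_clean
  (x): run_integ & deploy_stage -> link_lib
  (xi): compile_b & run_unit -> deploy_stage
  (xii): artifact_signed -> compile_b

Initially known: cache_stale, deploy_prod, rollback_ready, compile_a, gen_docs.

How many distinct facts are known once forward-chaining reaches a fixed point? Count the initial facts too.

13

Round 1 — (vii), (viii), (ix), derive run_unit, cfg_changed, lint_clean.
Round 2 — (i), (ii), derive publish_ok, artifact_signed.
Round 3 — (xii), derive compile_b.
Round 4 — (xi), derive deploy_stage.
Round 5 — (iv), derive cache_hit.
Closure: {artifact_signed, cache_hit, cache_stale, cfg_changed, compile_a, compile_b, deploy_prod, deploy_stage, gen_docs, lint_clean, publish_ok, rollback_ready, run_unit} — 13 facts.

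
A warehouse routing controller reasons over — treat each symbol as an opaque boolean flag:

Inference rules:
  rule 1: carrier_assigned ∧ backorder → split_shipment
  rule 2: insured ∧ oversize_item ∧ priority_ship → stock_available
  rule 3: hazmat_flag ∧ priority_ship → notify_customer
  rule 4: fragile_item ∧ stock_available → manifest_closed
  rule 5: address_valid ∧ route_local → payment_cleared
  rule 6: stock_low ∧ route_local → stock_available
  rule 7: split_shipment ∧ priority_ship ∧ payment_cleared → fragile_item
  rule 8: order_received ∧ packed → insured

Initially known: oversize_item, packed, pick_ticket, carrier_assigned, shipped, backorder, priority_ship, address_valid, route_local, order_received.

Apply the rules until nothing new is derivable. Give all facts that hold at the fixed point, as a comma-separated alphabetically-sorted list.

Round 1: rule 1 [carrier_assigned ∧ backorder → split_shipment]; rule 5 [address_valid ∧ route_local → payment_cleared]; rule 8 [order_received ∧ packed → insured]. New: split_shipment, payment_cleared, insured.
Round 2: rule 2 [insured ∧ oversize_item ∧ priority_ship → stock_available]; rule 7 [split_shipment ∧ priority_ship ∧ payment_cleared → fragile_item]. New: stock_available, fragile_item.
Round 3: rule 4 [fragile_item ∧ stock_available → manifest_closed]. New: manifest_closed.

address_valid, backorder, carrier_assigned, fragile_item, insured, manifest_closed, order_received, oversize_item, packed, payment_cleared, pick_ticket, priority_ship, route_local, shipped, split_shipment, stock_available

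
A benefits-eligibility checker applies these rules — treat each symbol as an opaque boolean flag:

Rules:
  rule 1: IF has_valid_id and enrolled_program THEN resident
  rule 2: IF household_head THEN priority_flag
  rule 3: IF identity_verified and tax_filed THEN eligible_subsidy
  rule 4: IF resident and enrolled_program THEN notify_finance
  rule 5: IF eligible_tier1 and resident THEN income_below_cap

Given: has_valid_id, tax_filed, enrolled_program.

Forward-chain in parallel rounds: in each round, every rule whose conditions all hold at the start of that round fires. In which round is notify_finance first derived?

Round 1: rule 1 [IF has_valid_id and enrolled_program THEN resident]. Adds resident.
Round 2: rule 4 [IF resident and enrolled_program THEN notify_finance]. Adds notify_finance.
notify_finance first appears in round 2.

2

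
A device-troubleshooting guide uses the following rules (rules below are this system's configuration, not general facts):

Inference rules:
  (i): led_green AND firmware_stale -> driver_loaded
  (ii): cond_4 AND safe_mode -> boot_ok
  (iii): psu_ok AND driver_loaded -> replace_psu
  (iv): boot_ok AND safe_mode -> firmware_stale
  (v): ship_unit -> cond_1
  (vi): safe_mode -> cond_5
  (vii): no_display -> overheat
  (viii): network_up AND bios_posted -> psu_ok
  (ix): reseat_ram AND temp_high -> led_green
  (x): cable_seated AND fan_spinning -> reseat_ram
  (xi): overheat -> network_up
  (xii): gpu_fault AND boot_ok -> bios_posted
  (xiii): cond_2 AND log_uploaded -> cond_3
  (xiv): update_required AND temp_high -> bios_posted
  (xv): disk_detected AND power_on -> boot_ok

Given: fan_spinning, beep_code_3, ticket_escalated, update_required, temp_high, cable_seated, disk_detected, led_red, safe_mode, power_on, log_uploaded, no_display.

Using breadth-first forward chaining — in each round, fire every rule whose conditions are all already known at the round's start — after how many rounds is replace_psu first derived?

4

Round 1 fires (vi), (vii), (x), (xiv), (xv), giving cond_5, overheat, reseat_ram, bios_posted, boot_ok.
Round 2 fires (iv), (ix), (xi), giving firmware_stale, led_green, network_up.
Round 3 fires (i), (viii), giving driver_loaded, psu_ok.
Round 4 fires (iii), giving replace_psu.
replace_psu first appears in round 4.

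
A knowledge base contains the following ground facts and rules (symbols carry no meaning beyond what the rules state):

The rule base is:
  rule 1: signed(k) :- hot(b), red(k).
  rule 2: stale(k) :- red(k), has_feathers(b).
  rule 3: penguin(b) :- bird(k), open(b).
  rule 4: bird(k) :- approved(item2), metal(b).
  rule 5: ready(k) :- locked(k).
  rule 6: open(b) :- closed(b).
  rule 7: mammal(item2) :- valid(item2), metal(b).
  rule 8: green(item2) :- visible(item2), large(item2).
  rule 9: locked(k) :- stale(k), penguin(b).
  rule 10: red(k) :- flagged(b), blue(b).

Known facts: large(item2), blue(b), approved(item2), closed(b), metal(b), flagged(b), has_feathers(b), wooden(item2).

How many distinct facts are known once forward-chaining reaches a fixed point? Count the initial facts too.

15

[1] rule 4 [bird(k) :- approved(item2), metal(b).]; rule 6 [open(b) :- closed(b).]; rule 10 [red(k) :- flagged(b), blue(b).]. ⇒ new: bird(k), open(b), red(k).
[2] rule 2 [stale(k) :- red(k), has_feathers(b).]; rule 3 [penguin(b) :- bird(k), open(b).]. ⇒ new: stale(k), penguin(b).
[3] rule 9 [locked(k) :- stale(k), penguin(b).]. ⇒ new: locked(k).
[4] rule 5 [ready(k) :- locked(k).]. ⇒ new: ready(k).
Closure: {approved(item2), bird(k), blue(b), closed(b), flagged(b), has_feathers(b), large(item2), locked(k), metal(b), open(b), penguin(b), ready(k), red(k), stale(k), wooden(item2)} — 15 facts.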